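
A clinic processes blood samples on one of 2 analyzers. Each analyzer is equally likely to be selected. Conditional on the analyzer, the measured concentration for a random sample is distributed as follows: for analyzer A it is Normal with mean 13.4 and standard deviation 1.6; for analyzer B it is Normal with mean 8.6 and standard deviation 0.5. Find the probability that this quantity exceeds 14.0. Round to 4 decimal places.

Conditional on each analyzer, P(X > 14.0): A: 0.35383; B: 0.
By total probability, P(X > 14.0) = 0.5·0.35383 + 0.5·0 = 0.176915.

0.1769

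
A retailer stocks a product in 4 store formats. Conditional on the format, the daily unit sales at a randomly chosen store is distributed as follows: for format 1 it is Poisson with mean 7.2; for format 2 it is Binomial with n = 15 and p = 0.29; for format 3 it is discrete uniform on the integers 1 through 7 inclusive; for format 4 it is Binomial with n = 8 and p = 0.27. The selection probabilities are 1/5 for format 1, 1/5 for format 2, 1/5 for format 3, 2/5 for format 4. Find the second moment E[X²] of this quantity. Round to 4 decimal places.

For each component E[X²] = Var + (mean)², giving 1: 59.04; 2: 22.011; 3: 20; 4: 6.2424.
Overall E[X²] = 0.2·59.04 + 0.2·22.011 + 0.2·20 + 0.4·6.2424 = 22.7072.

22.7072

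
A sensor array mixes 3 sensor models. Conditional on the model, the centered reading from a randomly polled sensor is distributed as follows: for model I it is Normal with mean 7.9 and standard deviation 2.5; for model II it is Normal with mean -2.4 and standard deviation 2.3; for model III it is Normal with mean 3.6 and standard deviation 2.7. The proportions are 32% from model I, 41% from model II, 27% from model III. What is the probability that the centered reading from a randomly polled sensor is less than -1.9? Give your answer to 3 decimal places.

0.246

Conditional on each model, P(X < -1.9): I: 4.42745e-05; II: 0.586048; III: 0.0208232.
By total probability, P(X < -1.9) = 0.32·4.42745e-05 + 0.41·0.586048 + 0.27·0.0208232 = 0.245916.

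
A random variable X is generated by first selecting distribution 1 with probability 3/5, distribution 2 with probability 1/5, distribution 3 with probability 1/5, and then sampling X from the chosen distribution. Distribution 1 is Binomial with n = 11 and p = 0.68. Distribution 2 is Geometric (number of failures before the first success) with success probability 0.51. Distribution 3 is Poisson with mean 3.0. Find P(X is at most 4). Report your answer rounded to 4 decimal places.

Conditional on each component, P(X ≤ 4): 1: 0.0309308; 2: 0.971752; 3: 0.815263.
By total probability, P(X ≤ 4) = 0.6·0.0309308 + 0.2·0.971752 + 0.2·0.815263 = 0.375962.

0.3760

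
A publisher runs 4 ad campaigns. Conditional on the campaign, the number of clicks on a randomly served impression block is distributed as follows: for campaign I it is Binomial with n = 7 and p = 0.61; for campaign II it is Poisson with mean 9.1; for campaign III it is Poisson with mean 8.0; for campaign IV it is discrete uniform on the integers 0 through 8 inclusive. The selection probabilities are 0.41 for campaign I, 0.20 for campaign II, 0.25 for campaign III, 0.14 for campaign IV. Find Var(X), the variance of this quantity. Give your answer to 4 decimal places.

Per component, I: μ=4.27, E[X²]=19.8982; II: μ=9.1, E[X²]=91.91; III: μ=8, E[X²]=72; IV: μ=4, E[X²]=22.6667.
E[X] = 0.41·4.27 + 0.2·9.1 + 0.25·8 + 0.14·4 = 6.1307.
E[X²] = 0.41·19.8982 + 0.2·91.91 + 0.25·72 + 0.14·22.6667 = 47.7136.
Var(X) = E[X²] − (E[X])² = 47.7136 − 37.5855 = 10.1281.

10.1281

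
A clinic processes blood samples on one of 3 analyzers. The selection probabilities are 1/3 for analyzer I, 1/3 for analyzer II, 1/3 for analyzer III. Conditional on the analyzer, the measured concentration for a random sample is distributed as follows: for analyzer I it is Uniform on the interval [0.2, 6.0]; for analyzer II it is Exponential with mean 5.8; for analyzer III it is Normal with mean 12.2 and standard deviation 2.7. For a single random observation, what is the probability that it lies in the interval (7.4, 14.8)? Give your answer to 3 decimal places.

0.332

Conditional on each analyzer, P(7.4 < X < 14.8): I: 0; II: 0.201243; III: 0.794497.
By total probability, P(7.4 < X < 14.8) = 0.333333·0 + 0.333333·0.201243 + 0.333333·0.794497 = 0.331913.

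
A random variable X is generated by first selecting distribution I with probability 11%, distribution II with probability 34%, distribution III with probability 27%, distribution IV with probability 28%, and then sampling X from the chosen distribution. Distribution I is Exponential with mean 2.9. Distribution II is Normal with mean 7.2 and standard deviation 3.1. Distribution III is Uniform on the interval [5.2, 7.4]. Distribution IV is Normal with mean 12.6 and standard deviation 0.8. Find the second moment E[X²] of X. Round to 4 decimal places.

78.2004

For each component E[X²] = Var + (mean)², giving I: 16.82; II: 61.45; III: 40.0933; IV: 159.4.
Overall E[X²] = 0.11·16.82 + 0.34·61.45 + 0.27·40.0933 + 0.28·159.4 = 78.2004.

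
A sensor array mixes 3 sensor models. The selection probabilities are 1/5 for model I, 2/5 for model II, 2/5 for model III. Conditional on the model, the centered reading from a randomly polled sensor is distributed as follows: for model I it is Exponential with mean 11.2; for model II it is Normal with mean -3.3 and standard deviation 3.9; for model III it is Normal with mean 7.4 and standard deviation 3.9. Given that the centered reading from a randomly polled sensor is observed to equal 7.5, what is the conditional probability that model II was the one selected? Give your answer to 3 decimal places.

0.017

Likelihoods f(7.5 | ·): I: 0.0457046; II: 0.00221117; III: 0.102259.
Posterior ∝ prior × likelihood. Numerator for II: 0.4·0.00221117 = 0.000884467.
Normalizing constant: 0.2·0.0457046 + 0.4·0.00221117 + 0.4·0.102259 = 0.0509291.
P(II | observation) = 0.000884467 / 0.0509291 = 0.0173666.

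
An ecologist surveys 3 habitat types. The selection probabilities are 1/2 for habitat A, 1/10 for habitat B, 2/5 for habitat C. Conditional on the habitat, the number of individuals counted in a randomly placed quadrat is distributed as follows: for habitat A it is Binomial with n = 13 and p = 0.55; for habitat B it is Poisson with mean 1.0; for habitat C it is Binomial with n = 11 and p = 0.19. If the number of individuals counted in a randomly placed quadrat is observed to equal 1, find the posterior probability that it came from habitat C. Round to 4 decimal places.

0.7329

Likelihoods P(X=1 | ·): A: 0.000493011; B: 0.367879; C: 0.254095.
Posterior ∝ prior × likelihood. Numerator for C: 0.4·0.254095 = 0.101638.
Normalizing constant: 0.5·0.000493011 + 0.1·0.367879 + 0.4·0.254095 = 0.138673.
P(C | observation) = 0.101638 / 0.138673 = 0.732936.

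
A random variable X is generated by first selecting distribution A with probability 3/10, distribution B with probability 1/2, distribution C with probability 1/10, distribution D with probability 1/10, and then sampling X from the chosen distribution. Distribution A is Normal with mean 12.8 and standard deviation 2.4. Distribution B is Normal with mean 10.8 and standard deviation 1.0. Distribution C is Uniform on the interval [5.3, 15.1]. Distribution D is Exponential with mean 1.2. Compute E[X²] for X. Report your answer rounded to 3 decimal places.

For each component E[X²] = Var + (mean)², giving A: 169.6; B: 117.64; C: 112.043; D: 2.88.
Overall E[X²] = 0.3·169.6 + 0.5·117.64 + 0.1·112.043 + 0.1·2.88 = 121.192.

121.192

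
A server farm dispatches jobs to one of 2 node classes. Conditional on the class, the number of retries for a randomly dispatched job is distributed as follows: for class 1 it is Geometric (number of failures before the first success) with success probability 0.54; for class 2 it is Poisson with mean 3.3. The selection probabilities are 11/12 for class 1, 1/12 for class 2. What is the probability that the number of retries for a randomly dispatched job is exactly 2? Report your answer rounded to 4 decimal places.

Conditional on each class, P(X = 2): 1: 0.114264; 2: 0.200829.
By total probability, P(X = 2) = 0.916667·0.114264 + 0.0833333·0.200829 = 0.121478.

0.1215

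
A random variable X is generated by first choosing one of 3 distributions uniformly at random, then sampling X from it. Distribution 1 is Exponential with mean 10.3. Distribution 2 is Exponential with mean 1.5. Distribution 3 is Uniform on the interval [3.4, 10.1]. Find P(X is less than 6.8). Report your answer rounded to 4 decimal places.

0.6600

Conditional on each component, P(X < 6.8): 1: 0.483249; 2: 0.989255; 3: 0.507463.
By total probability, P(X < 6.8) = 0.333333·0.483249 + 0.333333·0.989255 + 0.333333·0.507463 = 0.659989.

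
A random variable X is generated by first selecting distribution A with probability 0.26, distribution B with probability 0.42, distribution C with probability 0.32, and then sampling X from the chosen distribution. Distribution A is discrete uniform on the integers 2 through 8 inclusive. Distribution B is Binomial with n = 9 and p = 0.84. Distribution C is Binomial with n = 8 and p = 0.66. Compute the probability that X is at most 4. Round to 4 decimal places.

Conditional on each component, P(X ≤ 4): A: 0.428571; B: 0.0074847; C: 0.27244.
By total probability, P(X ≤ 4) = 0.26·0.428571 + 0.42·0.0074847 + 0.32·0.27244 = 0.201753.

0.2018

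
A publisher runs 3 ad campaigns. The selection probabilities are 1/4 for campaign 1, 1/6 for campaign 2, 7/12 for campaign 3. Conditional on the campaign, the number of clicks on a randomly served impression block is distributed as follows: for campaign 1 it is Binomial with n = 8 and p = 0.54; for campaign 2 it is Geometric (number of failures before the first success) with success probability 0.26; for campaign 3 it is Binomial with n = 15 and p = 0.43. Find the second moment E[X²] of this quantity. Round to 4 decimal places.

For each component E[X²] = Var + (mean)², giving 1: 20.6496; 2: 19.0473; 3: 45.279.
Overall E[X²] = 0.25·20.6496 + 0.166667·19.0473 + 0.583333·45.279 = 34.7497.

34.7497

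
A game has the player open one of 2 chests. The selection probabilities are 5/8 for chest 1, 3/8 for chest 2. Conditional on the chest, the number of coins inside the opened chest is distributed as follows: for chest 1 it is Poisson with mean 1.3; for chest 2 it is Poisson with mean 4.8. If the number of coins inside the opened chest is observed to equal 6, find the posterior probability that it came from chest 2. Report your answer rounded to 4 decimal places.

Likelihoods P(X=6 | ·): 1: 0.00182703; 2: 0.139798.
Posterior ∝ prior × likelihood. Numerator for 2: 0.375·0.139798 = 0.0524243.
Normalizing constant: 0.625·0.00182703 + 0.375·0.139798 = 0.0535662.
P(2 | observation) = 0.0524243 / 0.0535662 = 0.978683.

0.9787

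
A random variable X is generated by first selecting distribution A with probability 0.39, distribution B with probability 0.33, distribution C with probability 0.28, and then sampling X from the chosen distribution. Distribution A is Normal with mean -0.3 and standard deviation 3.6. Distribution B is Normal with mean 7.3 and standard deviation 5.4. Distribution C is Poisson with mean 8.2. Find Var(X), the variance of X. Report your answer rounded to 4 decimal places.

32.3715

Per component, A: μ=-0.3, E[X²]=13.05; B: μ=7.3, E[X²]=82.45; C: μ=8.2, E[X²]=75.44.
E[X] = 0.39·-0.3 + 0.33·7.3 + 0.28·8.2 = 4.588.
E[X²] = 0.39·13.05 + 0.33·82.45 + 0.28·75.44 = 53.4212.
Var(X) = E[X²] − (E[X])² = 53.4212 − 21.0497 = 32.3715.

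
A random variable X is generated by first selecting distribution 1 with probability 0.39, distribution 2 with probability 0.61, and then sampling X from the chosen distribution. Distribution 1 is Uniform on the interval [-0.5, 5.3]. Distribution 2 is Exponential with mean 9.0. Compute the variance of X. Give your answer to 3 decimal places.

Per component, 1: μ=2.4, E[X²]=8.56333; 2: μ=9, E[X²]=162.
E[X] = 0.39·2.4 + 0.61·9 = 6.426.
E[X²] = 0.39·8.56333 + 0.61·162 = 102.16.
Var(X) = E[X²] − (E[X])² = 102.16 − 41.2935 = 60.8662.

60.866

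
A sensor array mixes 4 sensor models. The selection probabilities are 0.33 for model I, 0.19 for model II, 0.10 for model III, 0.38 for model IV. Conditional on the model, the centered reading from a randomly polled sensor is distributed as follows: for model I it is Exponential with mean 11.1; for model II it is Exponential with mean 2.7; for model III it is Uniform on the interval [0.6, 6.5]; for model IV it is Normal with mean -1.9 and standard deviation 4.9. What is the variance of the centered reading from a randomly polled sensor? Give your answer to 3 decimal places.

81.626

Per component, I: μ=11.1, E[X²]=246.42; II: μ=2.7, E[X²]=14.58; III: μ=3.55, E[X²]=15.5033; IV: μ=-1.9, E[X²]=27.62.
E[X] = 0.33·11.1 + 0.19·2.7 + 0.1·3.55 + 0.38·-1.9 = 3.809.
E[X²] = 0.33·246.42 + 0.19·14.58 + 0.1·15.5033 + 0.38·27.62 = 96.1347.
Var(X) = E[X²] − (E[X])² = 96.1347 − 14.5085 = 81.6263.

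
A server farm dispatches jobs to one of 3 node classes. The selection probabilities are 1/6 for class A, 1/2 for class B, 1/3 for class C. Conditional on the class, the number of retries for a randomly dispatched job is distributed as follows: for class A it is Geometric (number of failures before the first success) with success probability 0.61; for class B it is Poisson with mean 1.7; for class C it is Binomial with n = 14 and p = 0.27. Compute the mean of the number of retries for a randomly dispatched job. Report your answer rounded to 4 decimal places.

2.2166

Component means — A: 0.639344; B: 1.7; C: 3.78.
E[X] = 0.166667·0.639344 + 0.5·1.7 + 0.333333·3.78 = 2.21656.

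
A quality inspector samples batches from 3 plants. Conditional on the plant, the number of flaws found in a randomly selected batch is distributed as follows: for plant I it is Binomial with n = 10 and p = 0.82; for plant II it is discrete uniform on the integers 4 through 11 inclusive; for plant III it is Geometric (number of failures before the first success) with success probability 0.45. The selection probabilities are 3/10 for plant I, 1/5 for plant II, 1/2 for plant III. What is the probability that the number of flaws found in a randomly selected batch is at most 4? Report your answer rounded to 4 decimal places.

Conditional on each plant, P(X ≤ 4): I: 0.00366939; II: 0.125; III: 0.949672.
By total probability, P(X ≤ 4) = 0.3·0.00366939 + 0.2·0.125 + 0.5·0.949672 = 0.500937.

0.5009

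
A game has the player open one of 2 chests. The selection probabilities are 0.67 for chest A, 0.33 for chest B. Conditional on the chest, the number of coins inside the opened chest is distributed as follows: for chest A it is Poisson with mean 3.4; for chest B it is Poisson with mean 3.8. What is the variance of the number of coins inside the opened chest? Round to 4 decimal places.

Per component, A: μ=3.4, E[X²]=14.96; B: μ=3.8, E[X²]=18.24.
E[X] = 0.67·3.4 + 0.33·3.8 = 3.532.
E[X²] = 0.67·14.96 + 0.33·18.24 = 16.0424.
Var(X) = E[X²] − (E[X])² = 16.0424 − 12.475 = 3.56738.

3.5674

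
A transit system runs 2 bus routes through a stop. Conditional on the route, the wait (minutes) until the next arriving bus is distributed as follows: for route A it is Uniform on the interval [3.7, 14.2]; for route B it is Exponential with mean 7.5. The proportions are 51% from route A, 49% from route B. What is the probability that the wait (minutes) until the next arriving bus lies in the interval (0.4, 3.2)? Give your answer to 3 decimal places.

Conditional on each route, P(0.4 < X < 3.2): A: 0; B: 0.295383.
By total probability, P(0.4 < X < 3.2) = 0.51·0 + 0.49·0.295383 = 0.144738.

0.145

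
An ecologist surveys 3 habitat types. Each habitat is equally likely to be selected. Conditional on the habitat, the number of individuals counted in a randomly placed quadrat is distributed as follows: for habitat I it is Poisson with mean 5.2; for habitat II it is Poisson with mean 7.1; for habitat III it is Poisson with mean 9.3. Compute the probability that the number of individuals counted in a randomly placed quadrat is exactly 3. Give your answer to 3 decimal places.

Conditional on each habitat, P(X = 3): I: 0.129279; II: 0.049219; III: 0.0122563.
By total probability, P(X = 3) = 0.333333·0.129279 + 0.333333·0.049219 + 0.333333·0.0122563 = 0.0635847.

0.064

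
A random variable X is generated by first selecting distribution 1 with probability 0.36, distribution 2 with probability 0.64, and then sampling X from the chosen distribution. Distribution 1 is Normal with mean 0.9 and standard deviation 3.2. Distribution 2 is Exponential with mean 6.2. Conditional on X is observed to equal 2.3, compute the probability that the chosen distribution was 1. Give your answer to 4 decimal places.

0.3641

Likelihoods f(2.3 | ·): 1: 0.113291; 2: 0.111301.
Posterior ∝ prior × likelihood. Numerator for 1: 0.36·0.113291 = 0.0407849.
Normalizing constant: 0.36·0.113291 + 0.64·0.111301 = 0.112018.
P(1 | observation) = 0.0407849 / 0.112018 = 0.364094.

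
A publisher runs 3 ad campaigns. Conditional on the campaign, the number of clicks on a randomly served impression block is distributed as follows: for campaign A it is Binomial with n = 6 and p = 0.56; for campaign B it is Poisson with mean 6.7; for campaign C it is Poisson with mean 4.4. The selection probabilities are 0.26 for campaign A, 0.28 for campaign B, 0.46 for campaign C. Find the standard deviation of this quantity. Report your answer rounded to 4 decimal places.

Per component, A: μ=3.36, E[X²]=12.768; B: μ=6.7, E[X²]=51.59; C: μ=4.4, E[X²]=23.76.
E[X] = 0.26·3.36 + 0.28·6.7 + 0.46·4.4 = 4.7736.
E[X²] = 0.26·12.768 + 0.28·51.59 + 0.46·23.76 = 28.6945.
Var(X) = E[X²] − (E[X])² = 28.6945 − 22.7873 = 5.90722.
SD(X) = √5.90722 = 2.43048.

2.4305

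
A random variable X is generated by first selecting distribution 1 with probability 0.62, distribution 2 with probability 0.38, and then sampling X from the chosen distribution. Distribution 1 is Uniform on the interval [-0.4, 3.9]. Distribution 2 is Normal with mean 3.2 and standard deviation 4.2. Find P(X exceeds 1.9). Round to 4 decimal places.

0.5246

Conditional on each component, P(X > 1.9): 1: 0.465116; 2: 0.621538.
By total probability, P(X > 1.9) = 0.62·0.465116 + 0.38·0.621538 = 0.524557.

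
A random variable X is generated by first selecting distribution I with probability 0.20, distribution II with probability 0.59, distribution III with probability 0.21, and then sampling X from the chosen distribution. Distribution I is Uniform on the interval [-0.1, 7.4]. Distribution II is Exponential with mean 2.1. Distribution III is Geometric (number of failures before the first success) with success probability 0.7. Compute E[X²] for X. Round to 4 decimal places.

8.9729

For each component E[X²] = Var + (mean)², giving I: 18.01; II: 8.82; III: 0.795918.
Overall E[X²] = 0.2·18.01 + 0.59·8.82 + 0.21·0.795918 = 8.97294.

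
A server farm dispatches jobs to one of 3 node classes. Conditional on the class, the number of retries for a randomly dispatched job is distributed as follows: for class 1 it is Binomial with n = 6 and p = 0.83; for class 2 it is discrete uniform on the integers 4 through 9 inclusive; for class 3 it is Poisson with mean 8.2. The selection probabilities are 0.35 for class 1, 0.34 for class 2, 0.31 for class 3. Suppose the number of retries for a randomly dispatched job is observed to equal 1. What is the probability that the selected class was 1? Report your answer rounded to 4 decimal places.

0.2617

Likelihoods P(X=1 | ·): 1: 0.000707089; 2: 0; 3: 0.00225216.
Posterior ∝ prior × likelihood. Numerator for 1: 0.35·0.000707089 = 0.000247481.
Normalizing constant: 0.35·0.000707089 + 0.34·0 + 0.31·0.00225216 = 0.00094565.
P(1 | observation) = 0.000247481 / 0.00094565 = 0.261705.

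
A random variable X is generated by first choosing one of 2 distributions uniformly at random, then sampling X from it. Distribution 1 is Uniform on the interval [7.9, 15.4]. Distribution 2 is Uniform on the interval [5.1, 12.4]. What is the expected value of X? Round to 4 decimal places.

Component means — 1: 11.65; 2: 8.75.
E[X] = 0.5·11.65 + 0.5·8.75 = 10.2.

10.2000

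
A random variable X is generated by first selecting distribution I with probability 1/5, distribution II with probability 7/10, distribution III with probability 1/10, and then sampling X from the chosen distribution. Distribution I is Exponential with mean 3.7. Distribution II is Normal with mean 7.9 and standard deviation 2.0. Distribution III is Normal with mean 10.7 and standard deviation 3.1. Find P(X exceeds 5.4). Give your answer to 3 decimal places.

0.768

Conditional on each component, P(X > 5.4): I: 0.232362; II: 0.89435; III: 0.956337.
By total probability, P(X > 5.4) = 0.2·0.232362 + 0.7·0.89435 + 0.1·0.956337 = 0.768151.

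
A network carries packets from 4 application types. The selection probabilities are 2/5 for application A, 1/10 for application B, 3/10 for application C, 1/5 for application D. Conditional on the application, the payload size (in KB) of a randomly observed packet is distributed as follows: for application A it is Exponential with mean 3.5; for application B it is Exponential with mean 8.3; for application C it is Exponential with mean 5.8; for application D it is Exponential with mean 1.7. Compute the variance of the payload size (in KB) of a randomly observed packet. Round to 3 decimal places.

26.342

Per component, A: μ=3.5, E[X²]=24.5; B: μ=8.3, E[X²]=137.78; C: μ=5.8, E[X²]=67.28; D: μ=1.7, E[X²]=5.78.
E[X] = 0.4·3.5 + 0.1·8.3 + 0.3·5.8 + 0.2·1.7 = 4.31.
E[X²] = 0.4·24.5 + 0.1·137.78 + 0.3·67.28 + 0.2·5.78 = 44.918.
Var(X) = E[X²] − (E[X])² = 44.918 − 18.5761 = 26.3419.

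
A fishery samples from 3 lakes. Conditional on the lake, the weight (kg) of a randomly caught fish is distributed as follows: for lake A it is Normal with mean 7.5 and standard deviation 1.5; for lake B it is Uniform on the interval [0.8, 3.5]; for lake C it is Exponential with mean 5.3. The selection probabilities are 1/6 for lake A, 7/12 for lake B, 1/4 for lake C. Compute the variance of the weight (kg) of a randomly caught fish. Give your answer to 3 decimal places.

12.183

Per component, A: μ=7.5, E[X²]=58.5; B: μ=2.15, E[X²]=5.23; C: μ=5.3, E[X²]=56.18.
E[X] = 0.166667·7.5 + 0.583333·2.15 + 0.25·5.3 = 3.82917.
E[X²] = 0.166667·58.5 + 0.583333·5.23 + 0.25·56.18 = 26.8458.
Var(X) = E[X²] − (E[X])² = 26.8458 − 14.6625 = 12.1833.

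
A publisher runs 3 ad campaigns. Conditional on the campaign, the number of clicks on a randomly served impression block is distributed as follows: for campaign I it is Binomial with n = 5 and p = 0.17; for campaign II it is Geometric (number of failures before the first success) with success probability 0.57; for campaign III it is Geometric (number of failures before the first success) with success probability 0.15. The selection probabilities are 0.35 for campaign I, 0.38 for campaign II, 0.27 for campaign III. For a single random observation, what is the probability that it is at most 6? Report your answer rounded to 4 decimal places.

Conditional on each campaign, P(X ≤ 6): I: 1; II: 0.997282; III: 0.679423.
By total probability, P(X ≤ 6) = 0.35·1 + 0.38·0.997282 + 0.27·0.679423 = 0.912411.

0.9124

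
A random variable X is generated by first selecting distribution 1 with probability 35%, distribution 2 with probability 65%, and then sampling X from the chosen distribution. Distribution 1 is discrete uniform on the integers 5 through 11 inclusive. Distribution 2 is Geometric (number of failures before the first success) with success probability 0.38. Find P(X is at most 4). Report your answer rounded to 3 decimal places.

0.590

Conditional on each component, P(X ≤ 4): 1: 0; 2: 0.908387.
By total probability, P(X ≤ 4) = 0.35·0 + 0.65·0.908387 = 0.590451.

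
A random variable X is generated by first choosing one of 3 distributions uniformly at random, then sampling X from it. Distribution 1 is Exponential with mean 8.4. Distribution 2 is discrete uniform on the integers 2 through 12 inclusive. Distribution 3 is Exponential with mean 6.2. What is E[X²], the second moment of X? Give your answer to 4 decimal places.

92.3333

For each component E[X²] = Var + (mean)², giving 1: 141.12; 2: 59; 3: 76.88.
Overall E[X²] = 0.333333·141.12 + 0.333333·59 + 0.333333·76.88 = 92.3333.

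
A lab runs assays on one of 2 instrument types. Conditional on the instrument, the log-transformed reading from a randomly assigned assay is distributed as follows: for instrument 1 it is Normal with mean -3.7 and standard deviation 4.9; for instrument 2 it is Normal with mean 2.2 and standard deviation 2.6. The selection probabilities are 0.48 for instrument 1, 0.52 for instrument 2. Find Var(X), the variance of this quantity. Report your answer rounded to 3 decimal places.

23.729

Per component, 1: μ=-3.7, E[X²]=37.7; 2: μ=2.2, E[X²]=11.6.
E[X] = 0.48·-3.7 + 0.52·2.2 = -0.632.
E[X²] = 0.48·37.7 + 0.52·11.6 = 24.128.
Var(X) = E[X²] − (E[X])² = 24.128 − 0.399424 = 23.7286.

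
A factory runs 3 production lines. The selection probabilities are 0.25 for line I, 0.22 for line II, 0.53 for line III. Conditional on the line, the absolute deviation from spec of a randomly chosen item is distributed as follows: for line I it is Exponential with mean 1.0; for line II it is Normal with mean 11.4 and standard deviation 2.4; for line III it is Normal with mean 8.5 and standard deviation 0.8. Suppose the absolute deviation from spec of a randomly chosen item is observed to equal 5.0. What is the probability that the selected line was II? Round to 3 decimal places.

0.380

Likelihoods f(5.0 | ·): I: 0.00673795; II: 0.00474833; III: 3.47925e-05.
Posterior ∝ prior × likelihood. Numerator for II: 0.22·0.00474833 = 0.00104463.
Normalizing constant: 0.25·0.00673795 + 0.22·0.00474833 + 0.53·3.47925e-05 = 0.00274756.
P(II | observation) = 0.00104463 / 0.00274756 = 0.380204.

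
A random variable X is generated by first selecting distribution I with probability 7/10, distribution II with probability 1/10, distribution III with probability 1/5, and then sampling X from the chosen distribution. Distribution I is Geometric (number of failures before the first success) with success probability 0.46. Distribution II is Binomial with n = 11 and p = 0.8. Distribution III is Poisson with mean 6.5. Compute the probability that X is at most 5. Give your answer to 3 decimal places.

0.758

Conditional on each component, P(X ≤ 5): I: 0.975205; II: 0.0116542; III: 0.369041.
By total probability, P(X ≤ 5) = 0.7·0.975205 + 0.1·0.0116542 + 0.2·0.369041 = 0.757617.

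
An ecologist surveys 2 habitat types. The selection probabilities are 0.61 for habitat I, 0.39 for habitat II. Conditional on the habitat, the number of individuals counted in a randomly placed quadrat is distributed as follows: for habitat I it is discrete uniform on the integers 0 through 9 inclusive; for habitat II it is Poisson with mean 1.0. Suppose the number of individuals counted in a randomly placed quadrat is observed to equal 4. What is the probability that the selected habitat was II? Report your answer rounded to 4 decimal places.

0.0893

Likelihoods P(X=4 | ·): I: 0.1; II: 0.0153283.
Posterior ∝ prior × likelihood. Numerator for II: 0.39·0.0153283 = 0.00597804.
Normalizing constant: 0.61·0.1 + 0.39·0.0153283 = 0.066978.
P(II | observation) = 0.00597804 / 0.066978 = 0.0892537.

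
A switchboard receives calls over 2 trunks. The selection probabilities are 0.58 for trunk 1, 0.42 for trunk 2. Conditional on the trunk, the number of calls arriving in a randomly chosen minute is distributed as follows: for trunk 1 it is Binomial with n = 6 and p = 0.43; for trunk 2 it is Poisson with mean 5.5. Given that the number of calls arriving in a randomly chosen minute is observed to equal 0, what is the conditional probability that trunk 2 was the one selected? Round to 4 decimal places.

Likelihoods P(X=0 | ·): 1: 0.0342964; 2: 0.00408677.
Posterior ∝ prior × likelihood. Numerator for 2: 0.42·0.00408677 = 0.00171644.
Normalizing constant: 0.58·0.0342964 + 0.42·0.00408677 = 0.0216084.
P(2 | observation) = 0.00171644 / 0.0216084 = 0.0794342.

0.0794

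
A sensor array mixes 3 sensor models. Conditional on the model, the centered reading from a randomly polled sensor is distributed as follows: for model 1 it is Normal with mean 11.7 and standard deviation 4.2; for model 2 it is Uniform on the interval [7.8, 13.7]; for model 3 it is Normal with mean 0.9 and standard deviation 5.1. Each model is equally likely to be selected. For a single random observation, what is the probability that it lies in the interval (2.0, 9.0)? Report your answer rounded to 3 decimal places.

Conditional on each model, P(2.0 < X < 9.0): 1: 0.249701; 2: 0.20339; 3: 0.3585.
By total probability, P(2.0 < X < 9.0) = 0.333333·0.249701 + 0.333333·0.20339 + 0.333333·0.3585 = 0.27053.

0.271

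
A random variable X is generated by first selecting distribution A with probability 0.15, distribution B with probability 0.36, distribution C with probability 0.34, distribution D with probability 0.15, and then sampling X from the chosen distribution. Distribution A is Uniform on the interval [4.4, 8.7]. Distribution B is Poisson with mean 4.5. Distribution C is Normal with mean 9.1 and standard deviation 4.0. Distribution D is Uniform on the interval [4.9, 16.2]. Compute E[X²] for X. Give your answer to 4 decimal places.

67.4634

For each component E[X²] = Var + (mean)², giving A: 44.4433; B: 24.75; C: 98.81; D: 121.943.
Overall E[X²] = 0.15·44.4433 + 0.36·24.75 + 0.34·98.81 + 0.15·121.943 = 67.4634.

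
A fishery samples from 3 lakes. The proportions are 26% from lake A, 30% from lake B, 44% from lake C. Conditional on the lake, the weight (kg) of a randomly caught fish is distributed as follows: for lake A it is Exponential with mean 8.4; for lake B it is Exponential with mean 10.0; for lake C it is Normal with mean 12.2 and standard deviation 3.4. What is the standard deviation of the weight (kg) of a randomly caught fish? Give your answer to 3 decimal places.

Per component, A: μ=8.4, E[X²]=141.12; B: μ=10, E[X²]=200; C: μ=12.2, E[X²]=160.4.
E[X] = 0.26·8.4 + 0.3·10 + 0.44·12.2 = 10.552.
E[X²] = 0.26·141.12 + 0.3·200 + 0.44·160.4 = 167.267.
Var(X) = E[X²] − (E[X])² = 167.267 − 111.345 = 55.9225.
SD(X) = √55.9225 = 7.47813.

7.478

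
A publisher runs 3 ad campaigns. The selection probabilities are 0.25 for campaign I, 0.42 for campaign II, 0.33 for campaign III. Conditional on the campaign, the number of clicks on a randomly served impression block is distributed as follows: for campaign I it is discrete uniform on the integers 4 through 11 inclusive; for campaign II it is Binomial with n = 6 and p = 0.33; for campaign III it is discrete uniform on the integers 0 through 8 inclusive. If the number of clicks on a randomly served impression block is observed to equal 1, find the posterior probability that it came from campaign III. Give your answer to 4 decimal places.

Likelihoods P(X=1 | ·): I: 0; II: 0.267325; III: 0.111111.
Posterior ∝ prior × likelihood. Numerator for III: 0.33·0.111111 = 0.0366667.
Normalizing constant: 0.25·0 + 0.42·0.267325 + 0.33·0.111111 = 0.148943.
P(III | observation) = 0.0366667 / 0.148943 = 0.246179.

0.2462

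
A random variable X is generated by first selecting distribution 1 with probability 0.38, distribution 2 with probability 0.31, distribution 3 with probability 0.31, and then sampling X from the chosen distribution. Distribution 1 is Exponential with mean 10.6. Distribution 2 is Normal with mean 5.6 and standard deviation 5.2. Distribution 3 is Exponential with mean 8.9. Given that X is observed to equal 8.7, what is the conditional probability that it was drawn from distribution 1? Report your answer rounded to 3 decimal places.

0.323

Likelihoods f(8.7 | ·): 1: 0.0415188; 2: 0.0642292; 3: 0.0422742.
Posterior ∝ prior × likelihood. Numerator for 1: 0.38·0.0415188 = 0.0157771.
Normalizing constant: 0.38·0.0415188 + 0.31·0.0642292 + 0.31·0.0422742 = 0.0487932.
P(1 | observation) = 0.0157771 / 0.0487932 = 0.323347.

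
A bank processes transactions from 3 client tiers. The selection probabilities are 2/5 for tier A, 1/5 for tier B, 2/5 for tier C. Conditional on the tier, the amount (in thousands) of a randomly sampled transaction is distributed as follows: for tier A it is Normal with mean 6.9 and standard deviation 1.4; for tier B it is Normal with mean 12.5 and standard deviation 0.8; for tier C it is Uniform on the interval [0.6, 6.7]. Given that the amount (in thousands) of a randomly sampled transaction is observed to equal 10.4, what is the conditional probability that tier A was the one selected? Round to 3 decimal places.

Likelihoods f(10.4 | ·): A: 0.0125202; B: 0.0159052; C: 0.
Posterior ∝ prior × likelihood. Numerator for A: 0.4·0.0125202 = 0.00500809.
Normalizing constant: 0.4·0.0125202 + 0.2·0.0159052 + 0.4·0 = 0.00818913.
P(A | observation) = 0.00500809 / 0.00818913 = 0.611553.

0.612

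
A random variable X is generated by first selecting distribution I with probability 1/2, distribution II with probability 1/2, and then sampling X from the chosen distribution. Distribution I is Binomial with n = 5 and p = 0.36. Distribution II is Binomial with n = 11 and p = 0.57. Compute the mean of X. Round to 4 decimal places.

Component means — I: 1.8; II: 6.27.
E[X] = 0.5·1.8 + 0.5·6.27 = 4.035.

4.0350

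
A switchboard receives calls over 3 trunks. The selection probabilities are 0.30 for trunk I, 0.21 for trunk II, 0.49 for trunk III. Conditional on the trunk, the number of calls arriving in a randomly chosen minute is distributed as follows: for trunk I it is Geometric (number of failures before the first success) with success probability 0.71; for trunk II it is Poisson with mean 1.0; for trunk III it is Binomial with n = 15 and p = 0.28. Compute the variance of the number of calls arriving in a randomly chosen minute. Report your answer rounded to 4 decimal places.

Per component, I: μ=0.408451, E[X²]=0.742115; II: μ=1, E[X²]=2; III: μ=4.2, E[X²]=20.664.
E[X] = 0.3·0.408451 + 0.21·1 + 0.49·4.2 = 2.39054.
E[X²] = 0.3·0.742115 + 0.21·2 + 0.49·20.664 = 10.768.
Var(X) = E[X²] − (E[X])² = 10.768 − 5.71466 = 5.05334.

5.0533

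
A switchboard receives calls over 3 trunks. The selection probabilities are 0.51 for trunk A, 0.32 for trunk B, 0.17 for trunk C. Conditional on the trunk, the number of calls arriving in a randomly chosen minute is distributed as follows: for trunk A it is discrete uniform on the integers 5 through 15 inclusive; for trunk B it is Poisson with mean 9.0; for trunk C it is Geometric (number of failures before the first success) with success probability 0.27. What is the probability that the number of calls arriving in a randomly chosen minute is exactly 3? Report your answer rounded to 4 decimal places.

Conditional on each trunk, P(X = 3): A: 0; B: 0.0149943; C: 0.105035.
By total probability, P(X = 3) = 0.51·0 + 0.32·0.0149943 + 0.17·0.105035 = 0.0226541.

0.0227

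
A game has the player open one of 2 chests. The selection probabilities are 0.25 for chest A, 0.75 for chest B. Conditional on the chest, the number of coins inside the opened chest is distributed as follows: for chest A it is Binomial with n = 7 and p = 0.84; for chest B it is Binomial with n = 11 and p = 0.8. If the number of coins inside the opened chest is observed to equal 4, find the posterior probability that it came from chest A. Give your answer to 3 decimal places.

0.932

Likelihoods P(X=4 | ·): A: 0.0713748; B: 0.00173015.
Posterior ∝ prior × likelihood. Numerator for A: 0.25·0.0713748 = 0.0178437.
Normalizing constant: 0.25·0.0713748 + 0.75·0.00173015 = 0.0191413.
P(A | observation) = 0.0178437 / 0.0191413 = 0.932209.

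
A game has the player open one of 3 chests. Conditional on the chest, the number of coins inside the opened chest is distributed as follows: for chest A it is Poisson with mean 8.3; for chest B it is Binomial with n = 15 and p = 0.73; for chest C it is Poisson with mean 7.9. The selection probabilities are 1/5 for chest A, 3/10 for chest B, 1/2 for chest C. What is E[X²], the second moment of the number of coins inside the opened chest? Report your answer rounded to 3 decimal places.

For each component E[X²] = Var + (mean)², giving A: 77.19; B: 122.859; C: 70.31.
Overall E[X²] = 0.2·77.19 + 0.3·122.859 + 0.5·70.31 = 87.4507.

87.451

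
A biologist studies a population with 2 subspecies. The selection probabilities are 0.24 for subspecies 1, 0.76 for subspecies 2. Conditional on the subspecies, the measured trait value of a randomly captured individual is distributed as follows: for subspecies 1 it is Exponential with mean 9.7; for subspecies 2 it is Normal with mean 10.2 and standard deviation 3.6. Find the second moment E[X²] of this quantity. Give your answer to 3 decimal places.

134.083

For each component E[X²] = Var + (mean)², giving 1: 188.18; 2: 117.
Overall E[X²] = 0.24·188.18 + 0.76·117 = 134.083.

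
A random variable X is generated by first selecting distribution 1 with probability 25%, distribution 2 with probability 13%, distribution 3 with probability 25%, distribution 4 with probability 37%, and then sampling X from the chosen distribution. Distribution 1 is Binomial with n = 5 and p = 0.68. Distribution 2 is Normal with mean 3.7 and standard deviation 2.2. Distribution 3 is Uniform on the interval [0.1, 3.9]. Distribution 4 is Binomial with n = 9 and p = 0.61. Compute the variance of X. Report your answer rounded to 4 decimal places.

Per component, 1: μ=3.4, E[X²]=12.648; 2: μ=3.7, E[X²]=18.53; 3: μ=2, E[X²]=5.20333; 4: μ=5.49, E[X²]=32.2812.
E[X] = 0.25·3.4 + 0.13·3.7 + 0.25·2 + 0.37·5.49 = 3.8623.
E[X²] = 0.25·12.648 + 0.13·18.53 + 0.25·5.20333 + 0.37·32.2812 = 18.8158.
Var(X) = E[X²] − (E[X])² = 18.8158 − 14.9174 = 3.89842.

3.8984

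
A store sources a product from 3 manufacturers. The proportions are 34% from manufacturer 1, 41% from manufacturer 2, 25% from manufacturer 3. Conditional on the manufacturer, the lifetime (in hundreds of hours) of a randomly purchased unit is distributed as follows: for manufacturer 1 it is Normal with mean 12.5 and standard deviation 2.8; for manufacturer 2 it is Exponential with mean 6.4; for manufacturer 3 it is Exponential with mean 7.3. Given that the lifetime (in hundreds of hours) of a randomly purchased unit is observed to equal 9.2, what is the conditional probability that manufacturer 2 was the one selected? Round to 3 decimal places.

Likelihoods f(9.2 | ·): 1: 0.0711423; 2: 0.0371126; 3: 0.0388461.
Posterior ∝ prior × likelihood. Numerator for 2: 0.41·0.0371126 = 0.0152162.
Normalizing constant: 0.34·0.0711423 + 0.41·0.0371126 + 0.25·0.0388461 = 0.0491161.
P(2 | observation) = 0.0152162 / 0.0491161 = 0.3098.

0.310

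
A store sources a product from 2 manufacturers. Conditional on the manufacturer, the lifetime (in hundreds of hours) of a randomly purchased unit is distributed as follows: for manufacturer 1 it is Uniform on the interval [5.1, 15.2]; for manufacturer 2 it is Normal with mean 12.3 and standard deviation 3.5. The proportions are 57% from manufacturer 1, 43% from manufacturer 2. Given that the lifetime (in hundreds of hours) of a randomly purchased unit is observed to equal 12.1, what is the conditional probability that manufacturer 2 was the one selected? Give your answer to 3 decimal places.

0.464

Likelihoods f(12.1 | ·): 1: 0.0990099; 2: 0.113798.
Posterior ∝ prior × likelihood. Numerator for 2: 0.43·0.113798 = 0.048933.
Normalizing constant: 0.57·0.0990099 + 0.43·0.113798 = 0.105369.
P(2 | observation) = 0.048933 / 0.105369 = 0.464398.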